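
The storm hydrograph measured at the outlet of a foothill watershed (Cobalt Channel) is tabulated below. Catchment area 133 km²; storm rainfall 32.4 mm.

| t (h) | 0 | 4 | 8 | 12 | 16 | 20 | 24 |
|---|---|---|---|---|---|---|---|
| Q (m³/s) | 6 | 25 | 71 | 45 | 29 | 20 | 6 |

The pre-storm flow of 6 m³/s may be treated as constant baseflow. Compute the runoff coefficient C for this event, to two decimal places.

ΣQ_DR = 160.0 m³/s; V = ΣQ_DR·Δt = 2.304 × 10^6 m³.
Runoff depth d = V / A = 17.32 mm.
C = d / P = 17.32 / 32.4 = 0.53.

C ≈ 0.53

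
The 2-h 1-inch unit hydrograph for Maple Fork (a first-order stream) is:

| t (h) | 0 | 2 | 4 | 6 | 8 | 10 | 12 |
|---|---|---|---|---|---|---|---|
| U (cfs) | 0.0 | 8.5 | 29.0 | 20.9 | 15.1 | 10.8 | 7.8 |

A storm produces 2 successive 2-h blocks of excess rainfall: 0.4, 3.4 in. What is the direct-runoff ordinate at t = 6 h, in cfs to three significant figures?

Q ≈ 107 cfs

By discrete convolution, Q_j = Σ (P_i / 1 in) · U_{j−i}.
At t = 6 h (j=3): Q = (0.4/1)·20.9 + (3.4/1)·29.0 = 107 cfs.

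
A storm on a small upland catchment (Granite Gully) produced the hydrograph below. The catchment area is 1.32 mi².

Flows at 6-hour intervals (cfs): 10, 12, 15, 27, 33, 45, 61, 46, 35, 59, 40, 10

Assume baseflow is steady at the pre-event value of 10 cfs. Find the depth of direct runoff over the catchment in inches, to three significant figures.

d ≈ 1.92 in

Direct runoff: 0.0, 2.0, 5.0, 17.0, 23.0, 35.0, 51.0, 36.0, 25.0, 49.0, 30.0, 0.0 cfs; ΣQ_DR = 273.0 cfs.
V = ΣQ_DR · Δt = 273.0 × 21600 s = 5.897 × 10^6 ft³.
Over A = 1.32 mi², depth = V / A = 1.92 in.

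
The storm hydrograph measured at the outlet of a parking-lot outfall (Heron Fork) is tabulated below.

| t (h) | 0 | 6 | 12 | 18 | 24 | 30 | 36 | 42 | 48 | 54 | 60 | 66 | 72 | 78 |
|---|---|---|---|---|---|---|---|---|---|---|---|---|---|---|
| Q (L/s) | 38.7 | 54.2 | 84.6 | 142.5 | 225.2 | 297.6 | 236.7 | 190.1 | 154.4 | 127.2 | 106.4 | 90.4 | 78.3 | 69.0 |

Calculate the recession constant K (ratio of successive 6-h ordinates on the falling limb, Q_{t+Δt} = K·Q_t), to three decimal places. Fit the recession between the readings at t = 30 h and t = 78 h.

Using the recession-limb readings at t = 30 h and t = 78 h: Q falls from 297.6 to 69.0 L/s over 8 intervals.
K = (Q₂/Q₁)^(1/8) = (69.0/297.6)^(1/8) = 0.833.

K ≈ 0.833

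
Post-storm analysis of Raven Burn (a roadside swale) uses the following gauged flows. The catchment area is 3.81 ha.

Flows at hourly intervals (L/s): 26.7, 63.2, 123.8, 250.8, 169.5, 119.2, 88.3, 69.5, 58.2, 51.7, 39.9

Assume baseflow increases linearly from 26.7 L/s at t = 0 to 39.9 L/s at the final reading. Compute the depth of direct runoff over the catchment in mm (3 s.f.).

Direct runoff: 0.00, 35.18, 94.46, 220.14, 137.52, 85.90, 53.68, 33.56, 20.94, 13.12, 0.00 L/s; ΣQ_DR = 694.5 L/s.
V = ΣQ_DR · Δt = 694.5 × 3600 s = 2.500 × 10^6 L.
Over A = 3.81 ha, depth = V / A = 65.6 mm.

d ≈ 65.6 mm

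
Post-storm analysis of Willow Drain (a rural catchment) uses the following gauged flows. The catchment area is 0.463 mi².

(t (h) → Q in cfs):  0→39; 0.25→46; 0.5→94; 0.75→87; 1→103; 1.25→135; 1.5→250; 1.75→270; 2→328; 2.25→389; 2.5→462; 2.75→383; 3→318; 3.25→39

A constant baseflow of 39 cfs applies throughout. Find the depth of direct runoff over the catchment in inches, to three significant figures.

d ≈ 2.01 in

Direct runoff: 0.0, 7.0, 55.0, 48.0, 64.0, 96.0, 211.0, 231.0, 289.0, 350.0, 423.0, 344.0, 279.0, 0.0 cfs; ΣQ_DR = 2397 cfs.
V = ΣQ_DR · Δt = 2397 × 900 s = 2.157 × 10^6 ft³.
Over A = 0.463 mi², depth = V / A = 2.01 in.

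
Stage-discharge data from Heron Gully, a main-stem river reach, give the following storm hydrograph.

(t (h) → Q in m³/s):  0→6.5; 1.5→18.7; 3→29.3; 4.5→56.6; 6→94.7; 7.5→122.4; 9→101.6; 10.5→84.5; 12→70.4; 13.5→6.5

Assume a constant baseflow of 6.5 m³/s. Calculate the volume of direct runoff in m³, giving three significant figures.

Direct-runoff ordinates (Q − Q_b): 0.0, 12.2, 22.8, 50.1, 88.2, 115.9, 95.1, 78.0, 63.9, 0.0 m³/s.
ΣQ_DR = 526.2 m³/s.
With Δt = 1.5 h = 5400 s, V = ΣQ_DR · Δt = 526.2 × 5400 = 2.84 × 10^6 m³.

V ≈ 2.84 × 10^6 m³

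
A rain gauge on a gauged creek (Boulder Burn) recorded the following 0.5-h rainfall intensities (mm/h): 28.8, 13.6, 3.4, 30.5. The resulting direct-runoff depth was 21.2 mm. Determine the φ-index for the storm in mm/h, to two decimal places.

φ ≈ 10.17 mm/h

Only the 3 blocks with intensity above φ contribute runoff: 28.8, 13.6, 30.5 mm/h.
Σ(I−φ)·Δt = d  ⇒  (28.8+13.6+30.5 − 3φ)·0.5 = 21.2
φ = (72.90 − 21.2/0.5) / 3 = 10.17 mm/h.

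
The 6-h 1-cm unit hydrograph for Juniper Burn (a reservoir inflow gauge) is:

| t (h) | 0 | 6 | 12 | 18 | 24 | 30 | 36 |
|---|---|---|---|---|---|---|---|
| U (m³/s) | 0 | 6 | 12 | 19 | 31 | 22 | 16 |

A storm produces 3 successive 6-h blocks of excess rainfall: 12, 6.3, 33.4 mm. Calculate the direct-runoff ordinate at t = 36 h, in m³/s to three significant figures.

By discrete convolution, Q_j = Σ (P_i / 10 mm) · U_{j−i}.
At t = 36 h (j=6): Q = (12/10)·16 + (6.3/10)·22 + (33.4/10)·31 = 137 m³/s.

Q ≈ 137 m³/s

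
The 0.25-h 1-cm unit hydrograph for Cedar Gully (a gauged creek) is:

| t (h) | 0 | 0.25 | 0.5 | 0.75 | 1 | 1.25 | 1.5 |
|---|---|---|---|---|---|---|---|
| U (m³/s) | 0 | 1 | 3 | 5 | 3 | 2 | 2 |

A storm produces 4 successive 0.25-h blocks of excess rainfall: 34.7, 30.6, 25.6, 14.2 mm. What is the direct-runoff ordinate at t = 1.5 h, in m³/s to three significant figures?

Q ≈ 27.8 m³/s

By discrete convolution, Q_j = Σ (P_i / 10 mm) · U_{j−i}.
At t = 1.5 h (j=6): Q = (34.7/10)·2 + (30.6/10)·2 + (25.6/10)·3 + (14.2/10)·5 = 27.8 m³/s.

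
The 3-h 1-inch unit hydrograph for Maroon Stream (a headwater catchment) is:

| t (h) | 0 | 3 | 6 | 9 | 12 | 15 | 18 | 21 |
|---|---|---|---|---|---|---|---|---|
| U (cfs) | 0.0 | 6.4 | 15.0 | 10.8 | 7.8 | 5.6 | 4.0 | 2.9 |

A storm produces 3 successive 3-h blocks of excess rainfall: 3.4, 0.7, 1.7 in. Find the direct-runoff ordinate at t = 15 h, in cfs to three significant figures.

Q ≈ 42.9 cfs

By discrete convolution, Q_j = Σ (P_i / 1 in) · U_{j−i}.
At t = 15 h (j=5): Q = (3.4/1)·5.6 + (0.7/1)·7.8 + (1.7/1)·10.8 = 42.9 cfs.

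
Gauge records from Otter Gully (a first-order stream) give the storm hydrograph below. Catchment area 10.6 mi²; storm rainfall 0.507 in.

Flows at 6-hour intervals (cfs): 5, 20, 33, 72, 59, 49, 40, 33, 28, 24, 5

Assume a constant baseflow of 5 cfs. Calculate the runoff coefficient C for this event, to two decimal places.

ΣQ_DR = 313.0 cfs; V = ΣQ_DR·Δt = 6.761 × 10^6 ft³.
Runoff depth d = V / A = 0.2745 in.
C = d / P = 0.2745 / 0.507 = 0.54.

C ≈ 0.54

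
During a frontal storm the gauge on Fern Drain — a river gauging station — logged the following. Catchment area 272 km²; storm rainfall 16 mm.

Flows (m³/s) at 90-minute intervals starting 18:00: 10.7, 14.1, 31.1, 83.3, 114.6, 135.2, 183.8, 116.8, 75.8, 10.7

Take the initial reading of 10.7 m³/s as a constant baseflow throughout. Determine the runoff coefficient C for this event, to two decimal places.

ΣQ_DR = 669.1 m³/s; V = ΣQ_DR·Δt = 3.613 × 10^6 m³.
Runoff depth d = V / A = 13.28 mm.
C = d / P = 13.28 / 16 = 0.83.

C ≈ 0.83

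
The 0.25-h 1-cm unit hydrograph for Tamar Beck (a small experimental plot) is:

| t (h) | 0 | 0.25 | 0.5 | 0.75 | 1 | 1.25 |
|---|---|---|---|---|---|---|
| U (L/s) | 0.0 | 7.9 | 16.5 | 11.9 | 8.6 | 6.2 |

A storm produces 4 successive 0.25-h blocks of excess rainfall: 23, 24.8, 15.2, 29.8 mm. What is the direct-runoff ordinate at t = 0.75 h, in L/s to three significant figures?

Q ≈ 80.3 L/s

By discrete convolution, Q_j = Σ (P_i / 10 mm) · U_{j−i}.
At t = 0.75 h (j=3): Q = (23/10)·11.9 + (24.8/10)·16.5 + (15.2/10)·7.9 + (29.8/10)·0.0 = 80.3 L/s.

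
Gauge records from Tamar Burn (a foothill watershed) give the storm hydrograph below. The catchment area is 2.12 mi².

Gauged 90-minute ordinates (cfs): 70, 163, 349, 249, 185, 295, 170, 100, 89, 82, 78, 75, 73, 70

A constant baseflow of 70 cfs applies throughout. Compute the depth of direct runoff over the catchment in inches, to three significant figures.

d ≈ 1.17 in

Direct runoff: 0.0, 93.0, 279.0, 179.0, 115.0, 225.0, 100.0, 30.0, 19.0, 12.0, 8.0, 5.0, 3.0, 0.0 cfs; ΣQ_DR = 1068 cfs.
V = ΣQ_DR · Δt = 1068 × 5400 s = 5.767 × 10^6 ft³.
Over A = 2.12 mi², depth = V / A = 1.17 in.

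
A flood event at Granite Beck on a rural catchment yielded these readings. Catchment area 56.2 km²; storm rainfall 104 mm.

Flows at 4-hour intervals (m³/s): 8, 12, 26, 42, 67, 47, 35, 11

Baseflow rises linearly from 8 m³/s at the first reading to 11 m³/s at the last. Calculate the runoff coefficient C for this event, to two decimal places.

ΣQ_DR = 172.0 m³/s; V = ΣQ_DR·Δt = 2.477 × 10^6 m³.
Runoff depth d = V / A = 44.07 mm.
C = d / P = 44.07 / 104 = 0.42.

C ≈ 0.42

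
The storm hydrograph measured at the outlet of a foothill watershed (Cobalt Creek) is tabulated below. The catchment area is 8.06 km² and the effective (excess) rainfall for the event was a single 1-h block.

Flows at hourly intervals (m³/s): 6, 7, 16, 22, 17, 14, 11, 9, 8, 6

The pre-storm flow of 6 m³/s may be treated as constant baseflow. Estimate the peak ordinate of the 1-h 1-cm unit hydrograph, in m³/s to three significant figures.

U_p ≈ 6.40 m³/s

Direct runoff: 0.0, 1.0, 10.0, 16.0, 11.0, 8.0, 5.0, 3.0, 2.0, 0.0 m³/s; ΣQ_DR = 56.00 m³/s, peak = 16.0 m³/s.
Runoff depth d = ΣQ_DR·Δt / A = 56.00 × 3600 / (8.06 km²) = 25.01 mm.
The 1-cm UH is the DRH scaled by (10 mm)/d, so U_p = 16.0 × 10/25.01 = 6.40 m³/s.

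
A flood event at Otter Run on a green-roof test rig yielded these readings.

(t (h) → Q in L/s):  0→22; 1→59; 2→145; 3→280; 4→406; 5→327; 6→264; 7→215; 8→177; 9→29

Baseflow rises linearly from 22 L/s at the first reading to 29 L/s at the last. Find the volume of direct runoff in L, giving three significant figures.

Direct-runoff ordinates (Q − Q_b): 0.00, 36.22, 121.44, 255.67, 380.89, 301.11, 237.33, 187.56, 148.78, 0.00 L/s.
ΣQ_DR = 1669 L/s.
With Δt = 1 h = 3600 s, V = ΣQ_DR · Δt = 1669 × 3600 = 6.01 × 10^6 L.

V ≈ 6.01 × 10^6 L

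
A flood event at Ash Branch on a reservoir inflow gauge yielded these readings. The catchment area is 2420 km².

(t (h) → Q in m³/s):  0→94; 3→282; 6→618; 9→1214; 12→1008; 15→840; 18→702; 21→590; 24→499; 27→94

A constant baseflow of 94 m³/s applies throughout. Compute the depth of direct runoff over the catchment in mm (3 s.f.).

d ≈ 22.3 mm

Direct runoff: 0.0, 188.0, 524.0, 1120.0, 914.0, 746.0, 608.0, 496.0, 405.0, 0.0 m³/s; ΣQ_DR = 5001 m³/s.
V = ΣQ_DR · Δt = 5001 × 10800 s = 5.401 × 10^7 m³.
Over A = 2420 km², depth = V / A = 22.3 mm.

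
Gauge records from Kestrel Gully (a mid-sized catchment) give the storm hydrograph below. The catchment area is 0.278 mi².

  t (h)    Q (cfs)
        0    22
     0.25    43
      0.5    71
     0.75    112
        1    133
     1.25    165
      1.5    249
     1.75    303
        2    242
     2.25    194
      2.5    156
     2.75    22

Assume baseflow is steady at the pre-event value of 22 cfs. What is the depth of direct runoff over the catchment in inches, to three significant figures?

d ≈ 2.02 in

Direct runoff: 0.0, 21.0, 49.0, 90.0, 111.0, 143.0, 227.0, 281.0, 220.0, 172.0, 134.0, 0.0 cfs; ΣQ_DR = 1448 cfs.
V = ΣQ_DR · Δt = 1448 × 900 s = 1.303 × 10^6 ft³.
Over A = 0.278 mi², depth = V / A = 2.02 in.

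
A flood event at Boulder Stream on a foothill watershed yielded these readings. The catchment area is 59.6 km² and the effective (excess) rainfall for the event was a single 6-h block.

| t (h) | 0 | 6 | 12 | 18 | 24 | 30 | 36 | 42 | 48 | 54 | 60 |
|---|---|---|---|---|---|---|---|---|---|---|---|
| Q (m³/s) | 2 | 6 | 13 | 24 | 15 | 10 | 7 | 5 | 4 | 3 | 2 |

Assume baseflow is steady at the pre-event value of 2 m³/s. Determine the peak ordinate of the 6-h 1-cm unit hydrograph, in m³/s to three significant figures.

Direct runoff: 0.0, 4.0, 11.0, 22.0, 13.0, 8.0, 5.0, 3.0, 2.0, 1.0, 0.0 m³/s; ΣQ_DR = 69.00 m³/s, peak = 22.0 m³/s.
Runoff depth d = ΣQ_DR·Δt / A = 69.00 × 21600 / (59.6 km²) = 25.01 mm.
The 1-cm UH is the DRH scaled by (10 mm)/d, so U_p = 22.0 × 10/25.01 = 8.80 m³/s.

U_p ≈ 8.80 m³/s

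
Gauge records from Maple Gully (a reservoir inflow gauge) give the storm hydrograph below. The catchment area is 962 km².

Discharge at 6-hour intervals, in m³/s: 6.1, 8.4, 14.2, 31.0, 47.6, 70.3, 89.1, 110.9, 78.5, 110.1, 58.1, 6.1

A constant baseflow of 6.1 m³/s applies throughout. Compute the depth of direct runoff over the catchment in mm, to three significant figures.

d ≈ 12.5 mm

Direct runoff: 0.0, 2.3, 8.1, 24.9, 41.5, 64.2, 83.0, 104.8, 72.4, 104.0, 52.0, 0.0 m³/s; ΣQ_DR = 557.2 m³/s.
V = ΣQ_DR · Δt = 557.2 × 21600 s = 1.204 × 10^7 m³.
Over A = 962 km², depth = V / A = 12.5 mm.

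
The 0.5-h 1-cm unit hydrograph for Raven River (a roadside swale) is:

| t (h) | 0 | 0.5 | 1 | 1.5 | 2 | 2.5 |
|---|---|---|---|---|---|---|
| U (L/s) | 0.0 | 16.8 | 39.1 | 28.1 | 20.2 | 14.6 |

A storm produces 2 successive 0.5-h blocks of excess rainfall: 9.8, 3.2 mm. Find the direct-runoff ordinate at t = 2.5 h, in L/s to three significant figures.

By discrete convolution, Q_j = Σ (P_i / 10 mm) · U_{j−i}.
At t = 2.5 h (j=5): Q = (9.8/10)·14.6 + (3.2/10)·20.2 = 20.8 L/s.

Q ≈ 20.8 L/s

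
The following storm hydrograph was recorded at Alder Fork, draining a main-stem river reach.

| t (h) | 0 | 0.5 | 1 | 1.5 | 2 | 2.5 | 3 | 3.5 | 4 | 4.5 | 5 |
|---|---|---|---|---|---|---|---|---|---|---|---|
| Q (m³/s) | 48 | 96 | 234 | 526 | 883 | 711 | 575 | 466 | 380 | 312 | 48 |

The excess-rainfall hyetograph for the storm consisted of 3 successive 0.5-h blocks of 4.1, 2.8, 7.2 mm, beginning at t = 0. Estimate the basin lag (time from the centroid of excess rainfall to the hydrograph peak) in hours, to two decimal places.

Centroid of excess rainfall: t_c = Σ P_i·t̄_i / ΣP_i = 0.8599 h (block centres at 0.25, 0.75, 1.25 h).
Hydrograph peak occurs at t = 2 h, so basin lag t_L = 2 − 0.8599 = 1.14 h.

t_L ≈ 1.14 h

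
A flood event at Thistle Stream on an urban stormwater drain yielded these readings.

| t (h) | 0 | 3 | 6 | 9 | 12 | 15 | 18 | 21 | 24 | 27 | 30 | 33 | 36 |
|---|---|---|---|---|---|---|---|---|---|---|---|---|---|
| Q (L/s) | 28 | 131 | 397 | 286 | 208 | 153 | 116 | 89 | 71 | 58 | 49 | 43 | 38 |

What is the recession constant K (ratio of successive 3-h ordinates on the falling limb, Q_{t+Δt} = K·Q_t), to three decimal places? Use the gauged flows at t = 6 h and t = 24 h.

K ≈ 0.751

Using the recession-limb readings at t = 6 h and t = 24 h: Q falls from 397 to 71 L/s over 6 intervals.
K = (Q₂/Q₁)^(1/6) = (71/397)^(1/6) = 0.751.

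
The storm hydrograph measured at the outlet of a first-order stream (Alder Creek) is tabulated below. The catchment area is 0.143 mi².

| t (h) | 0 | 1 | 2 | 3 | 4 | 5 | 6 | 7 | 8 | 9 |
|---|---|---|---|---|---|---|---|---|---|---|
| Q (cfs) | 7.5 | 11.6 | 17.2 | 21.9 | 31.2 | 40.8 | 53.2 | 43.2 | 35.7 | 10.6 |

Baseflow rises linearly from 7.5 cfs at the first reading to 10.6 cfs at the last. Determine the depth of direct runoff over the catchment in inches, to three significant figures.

d ≈ 1.98 in

Direct runoff: 0.00, 3.76, 9.01, 13.37, 22.32, 31.58, 43.63, 33.29, 25.44, 0.00 cfs; ΣQ_DR = 182.4 cfs.
V = ΣQ_DR · Δt = 182.4 × 3600 s = 6.566 × 10^5 ft³.
Over A = 0.143 mi², depth = V / A = 1.98 in.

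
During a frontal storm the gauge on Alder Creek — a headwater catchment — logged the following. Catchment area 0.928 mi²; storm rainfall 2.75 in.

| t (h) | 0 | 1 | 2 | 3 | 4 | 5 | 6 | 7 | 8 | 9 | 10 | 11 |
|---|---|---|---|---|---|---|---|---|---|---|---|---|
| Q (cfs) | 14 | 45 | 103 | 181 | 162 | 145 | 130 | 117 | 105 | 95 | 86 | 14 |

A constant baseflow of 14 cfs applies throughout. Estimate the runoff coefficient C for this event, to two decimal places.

ΣQ_DR = 1029 cfs; V = ΣQ_DR·Δt = 3.704 × 10^6 ft³.
Runoff depth d = V / A = 1.718 in.
C = d / P = 1.718 / 2.75 = 0.62.

C ≈ 0.62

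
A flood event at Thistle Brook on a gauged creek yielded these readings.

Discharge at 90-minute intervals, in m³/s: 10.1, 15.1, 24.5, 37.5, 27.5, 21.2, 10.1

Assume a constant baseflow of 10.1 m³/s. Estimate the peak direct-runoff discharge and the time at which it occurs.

Q_p = 27.4 m³/s at t = 4.5 h

Subtracting baseflow gives direct-runoff ordinates: 0.0, 5.0, 14.4, 27.4, 17.4, 11.1, 0.0 m³/s.
The maximum is 27.4 m³/s, occurring at the reading for t = 4.5 h.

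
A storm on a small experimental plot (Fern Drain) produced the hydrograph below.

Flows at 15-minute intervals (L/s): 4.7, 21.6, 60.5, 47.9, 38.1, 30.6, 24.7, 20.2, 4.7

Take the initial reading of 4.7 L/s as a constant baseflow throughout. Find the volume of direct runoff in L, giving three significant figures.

Direct-runoff ordinates (Q − Q_b): 0.0, 16.9, 55.8, 43.2, 33.4, 25.9, 20.0, 15.5, 0.0 L/s.
ΣQ_DR = 210.7 L/s.
With Δt = 0.25 h = 900 s, V = ΣQ_DR · Δt = 210.7 × 900 = 1.90 × 10^5 L.

V ≈ 1.90 × 10^5 L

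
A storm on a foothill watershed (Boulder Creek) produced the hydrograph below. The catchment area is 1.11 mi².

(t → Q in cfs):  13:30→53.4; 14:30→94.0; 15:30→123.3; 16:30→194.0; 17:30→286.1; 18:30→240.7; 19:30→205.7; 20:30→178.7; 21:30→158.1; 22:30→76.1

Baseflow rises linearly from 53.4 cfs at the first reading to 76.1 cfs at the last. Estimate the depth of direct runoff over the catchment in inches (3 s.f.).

Direct runoff: 0.00, 38.08, 64.86, 133.03, 222.61, 174.69, 137.17, 107.64, 84.52, 0.00 cfs; ΣQ_DR = 962.6 cfs.
V = ΣQ_DR · Δt = 962.6 × 3600 s = 3.465 × 10^6 ft³.
Over A = 1.11 mi², depth = V / A = 1.34 in.

d ≈ 1.34 in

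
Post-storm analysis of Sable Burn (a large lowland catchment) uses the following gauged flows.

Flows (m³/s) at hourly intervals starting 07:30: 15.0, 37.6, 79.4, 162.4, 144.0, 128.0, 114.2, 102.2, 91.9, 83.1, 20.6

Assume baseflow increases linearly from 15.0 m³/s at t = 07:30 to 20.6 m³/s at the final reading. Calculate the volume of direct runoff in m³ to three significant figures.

V ≈ 2.82 × 10^6 m³

Direct-runoff ordinates (Q − Q_b): 0.00, 22.04, 63.28, 145.72, 126.76, 110.20, 95.84, 83.28, 72.42, 63.06, 0.00 m³/s.
ΣQ_DR = 782.6 m³/s.
With Δt = 1 h = 3600 s, V = ΣQ_DR · Δt = 782.6 × 3600 = 2.82 × 10^6 m³.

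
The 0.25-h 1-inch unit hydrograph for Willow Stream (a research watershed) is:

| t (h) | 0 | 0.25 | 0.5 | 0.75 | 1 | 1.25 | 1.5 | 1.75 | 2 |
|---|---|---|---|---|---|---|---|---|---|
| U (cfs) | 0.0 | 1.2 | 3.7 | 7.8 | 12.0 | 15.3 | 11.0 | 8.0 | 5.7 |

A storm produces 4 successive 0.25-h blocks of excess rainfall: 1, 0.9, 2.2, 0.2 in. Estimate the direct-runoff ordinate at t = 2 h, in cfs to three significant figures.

Q ≈ 40.2 cfs

By discrete convolution, Q_j = Σ (P_i / 1 in) · U_{j−i}.
At t = 2 h (j=8): Q = (1/1)·5.7 + (0.9/1)·8.0 + (2.2/1)·11.0 + (0.2/1)·15.3 = 40.2 cfs.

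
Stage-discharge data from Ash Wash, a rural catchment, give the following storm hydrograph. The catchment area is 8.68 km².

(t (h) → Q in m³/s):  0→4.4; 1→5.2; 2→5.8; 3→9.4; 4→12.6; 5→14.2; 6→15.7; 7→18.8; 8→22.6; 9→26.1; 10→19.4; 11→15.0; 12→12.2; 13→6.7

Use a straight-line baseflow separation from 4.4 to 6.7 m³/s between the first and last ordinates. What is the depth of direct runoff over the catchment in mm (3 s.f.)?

d ≈ 45.8 mm

Direct runoff: 0.00, 0.62, 1.05, 4.47, 7.49, 8.92, 10.24, 13.16, 16.78, 20.11, 13.23, 8.65, 5.68, 0.00 m³/s; ΣQ_DR = 110.4 m³/s.
V = ΣQ_DR · Δt = 110.4 × 3600 s = 3.974 × 10^5 m³.
Over A = 8.68 km², depth = V / A = 45.8 mm.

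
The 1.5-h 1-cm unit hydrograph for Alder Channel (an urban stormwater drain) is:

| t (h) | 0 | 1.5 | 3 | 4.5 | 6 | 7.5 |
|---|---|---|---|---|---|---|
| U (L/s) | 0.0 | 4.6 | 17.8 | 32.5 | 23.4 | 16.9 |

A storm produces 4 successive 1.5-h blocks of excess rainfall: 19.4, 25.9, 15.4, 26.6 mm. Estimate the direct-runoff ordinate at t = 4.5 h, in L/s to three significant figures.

Q ≈ 116 L/s

By discrete convolution, Q_j = Σ (P_i / 10 mm) · U_{j−i}.
At t = 4.5 h (j=3): Q = (19.4/10)·32.5 + (25.9/10)·17.8 + (15.4/10)·4.6 + (26.6/10)·0.0 = 116 L/s.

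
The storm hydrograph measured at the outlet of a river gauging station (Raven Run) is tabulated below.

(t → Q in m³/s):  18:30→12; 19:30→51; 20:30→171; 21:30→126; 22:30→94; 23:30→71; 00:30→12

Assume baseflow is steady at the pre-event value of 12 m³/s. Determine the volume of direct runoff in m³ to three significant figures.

Direct-runoff ordinates (Q − Q_b): 0.0, 39.0, 159.0, 114.0, 82.0, 59.0, 0.0 m³/s.
ΣQ_DR = 453.0 m³/s.
With Δt = 1 h = 3600 s, V = ΣQ_DR · Δt = 453.0 × 3600 = 1.63 × 10^6 m³.

V ≈ 1.63 × 10^6 m³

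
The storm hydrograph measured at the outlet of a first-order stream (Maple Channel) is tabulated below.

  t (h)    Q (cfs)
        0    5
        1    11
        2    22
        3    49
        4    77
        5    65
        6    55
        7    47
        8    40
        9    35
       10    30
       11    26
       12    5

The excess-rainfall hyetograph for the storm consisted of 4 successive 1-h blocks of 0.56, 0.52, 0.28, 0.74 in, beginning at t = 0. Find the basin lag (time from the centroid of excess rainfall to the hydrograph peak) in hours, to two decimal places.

t_L ≈ 1.93 h

Centroid of excess rainfall: t_c = Σ P_i·t̄_i / ΣP_i = 2.0714 h (block centres at 0.5, 1.5, 2.5, 3.5 h).
Hydrograph peak occurs at t = 4 h, so basin lag t_L = 4 − 2.0714 = 1.93 h.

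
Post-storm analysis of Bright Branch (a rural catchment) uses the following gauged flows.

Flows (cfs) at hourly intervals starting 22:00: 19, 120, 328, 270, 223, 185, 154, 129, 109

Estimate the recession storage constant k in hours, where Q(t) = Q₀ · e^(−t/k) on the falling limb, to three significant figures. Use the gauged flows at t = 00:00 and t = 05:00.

k ≈ 5.36 h

On the falling limb, Q drops from 328 to 129 cfs between t = 00:00 and t = 05:00 (Δt = 5 h).
k = −Δt / ln(Q₂/Q₁) = −5 / ln(129/328) = 5.36 h.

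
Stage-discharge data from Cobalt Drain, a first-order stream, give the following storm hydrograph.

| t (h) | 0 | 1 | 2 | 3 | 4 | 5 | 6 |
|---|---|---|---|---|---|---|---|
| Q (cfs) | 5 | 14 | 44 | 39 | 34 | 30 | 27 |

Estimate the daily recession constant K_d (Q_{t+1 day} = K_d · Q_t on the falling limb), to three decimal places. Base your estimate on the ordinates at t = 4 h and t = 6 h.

Between t = 4 h and t = 6 h the flow falls from 34 to 27 cfs over 2×1 h = 2 h.
Per-interval ratio K = (27/34)^(1/2) = 0.8911; K_d = K^(24/1) = 0.063.

K_d ≈ 0.063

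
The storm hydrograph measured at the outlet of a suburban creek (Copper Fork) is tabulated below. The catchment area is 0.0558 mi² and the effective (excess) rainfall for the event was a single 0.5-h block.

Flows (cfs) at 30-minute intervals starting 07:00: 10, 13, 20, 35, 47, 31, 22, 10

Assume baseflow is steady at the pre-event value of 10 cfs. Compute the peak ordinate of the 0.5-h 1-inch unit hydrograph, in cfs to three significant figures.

U_p ≈ 24.7 cfs

Direct runoff: 0.0, 3.0, 10.0, 25.0, 37.0, 21.0, 12.0, 0.0 cfs; ΣQ_DR = 108.0 cfs, peak = 37.0 cfs.
Runoff depth d = ΣQ_DR·Δt / A = 108.0 × 1800 / (0.0558 mi²) = 1.500 in.
The 1-inch UH is the DRH scaled by (1 in)/d, so U_p = 37.0 × 1/1.500 = 24.7 cfs.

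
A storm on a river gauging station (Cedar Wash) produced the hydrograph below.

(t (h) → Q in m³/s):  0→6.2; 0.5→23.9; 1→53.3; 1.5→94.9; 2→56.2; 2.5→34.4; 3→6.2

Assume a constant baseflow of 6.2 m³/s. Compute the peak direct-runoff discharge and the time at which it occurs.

Subtracting baseflow gives direct-runoff ordinates: 0.0, 17.7, 47.1, 88.7, 50.0, 28.2, 0.0 m³/s.
The maximum is 88.7 m³/s, occurring at the reading for t = 1.5 h.

Q_p = 88.7 m³/s at t = 1.5 h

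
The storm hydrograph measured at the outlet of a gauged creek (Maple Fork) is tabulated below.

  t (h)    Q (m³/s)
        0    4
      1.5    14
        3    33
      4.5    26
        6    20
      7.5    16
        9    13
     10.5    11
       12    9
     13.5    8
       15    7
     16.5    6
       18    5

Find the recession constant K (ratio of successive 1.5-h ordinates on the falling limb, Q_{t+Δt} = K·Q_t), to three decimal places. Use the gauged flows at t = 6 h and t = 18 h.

K ≈ 0.841

Using the recession-limb readings at t = 6 h and t = 18 h: Q falls from 20 to 5 m³/s over 8 intervals.
K = (Q₂/Q₁)^(1/8) = (5/20)^(1/8) = 0.841.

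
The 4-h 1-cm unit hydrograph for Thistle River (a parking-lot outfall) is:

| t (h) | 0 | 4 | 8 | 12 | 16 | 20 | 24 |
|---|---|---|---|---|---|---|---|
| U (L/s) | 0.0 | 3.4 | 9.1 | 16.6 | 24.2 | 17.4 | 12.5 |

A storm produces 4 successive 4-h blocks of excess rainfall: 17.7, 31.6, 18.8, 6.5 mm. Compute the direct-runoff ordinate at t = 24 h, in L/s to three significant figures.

By discrete convolution, Q_j = Σ (P_i / 10 mm) · U_{j−i}.
At t = 24 h (j=6): Q = (17.7/10)·12.5 + (31.6/10)·17.4 + (18.8/10)·24.2 + (6.5/10)·16.6 = 133 L/s.

Q ≈ 133 L/s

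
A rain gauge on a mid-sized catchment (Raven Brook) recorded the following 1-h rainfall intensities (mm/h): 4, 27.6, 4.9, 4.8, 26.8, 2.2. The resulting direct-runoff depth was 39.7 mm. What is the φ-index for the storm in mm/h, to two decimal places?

φ ≈ 7.35 mm/h

Only the 2 blocks with intensity above φ contribute runoff: 27.6, 26.8 mm/h.
Σ(I−φ)·Δt = d  ⇒  (27.6+26.8 − 2φ)·1 = 39.7
φ = (54.40 − 39.7/1) / 2 = 7.35 mm/h.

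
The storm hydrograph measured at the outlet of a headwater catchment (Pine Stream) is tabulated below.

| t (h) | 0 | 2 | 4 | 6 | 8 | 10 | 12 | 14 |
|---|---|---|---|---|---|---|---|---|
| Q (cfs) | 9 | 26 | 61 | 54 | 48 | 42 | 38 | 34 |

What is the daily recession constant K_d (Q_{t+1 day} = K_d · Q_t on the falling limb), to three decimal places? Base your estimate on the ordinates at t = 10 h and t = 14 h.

Between t = 10 h and t = 14 h the flow falls from 42 to 34 cfs over 2×2 h = 4 h.
Per-interval ratio K = (34/42)^(1/2) = 0.8997; K_d = K^(24/2) = 0.281.

K_d ≈ 0.281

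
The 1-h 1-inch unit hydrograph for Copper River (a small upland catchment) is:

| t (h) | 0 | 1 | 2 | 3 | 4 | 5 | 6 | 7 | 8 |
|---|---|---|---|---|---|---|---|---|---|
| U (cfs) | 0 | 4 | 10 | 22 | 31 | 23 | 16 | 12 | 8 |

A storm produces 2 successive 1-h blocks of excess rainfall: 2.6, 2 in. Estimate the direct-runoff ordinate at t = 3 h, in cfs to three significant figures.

Q ≈ 77.2 cfs

By discrete convolution, Q_j = Σ (P_i / 1 in) · U_{j−i}.
At t = 3 h (j=3): Q = (2.6/1)·22 + (2/1)·10 = 77.2 cfs.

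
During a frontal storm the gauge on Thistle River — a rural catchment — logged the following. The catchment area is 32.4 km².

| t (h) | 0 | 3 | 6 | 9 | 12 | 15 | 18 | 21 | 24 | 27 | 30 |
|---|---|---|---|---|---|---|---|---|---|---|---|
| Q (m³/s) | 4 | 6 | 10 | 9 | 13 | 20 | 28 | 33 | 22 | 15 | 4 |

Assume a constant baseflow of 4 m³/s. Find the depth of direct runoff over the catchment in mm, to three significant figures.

d ≈ 40.0 mm

Direct runoff: 0.0, 2.0, 6.0, 5.0, 9.0, 16.0, 24.0, 29.0, 18.0, 11.0, 0.0 m³/s; ΣQ_DR = 120.0 m³/s.
V = ΣQ_DR · Δt = 120.0 × 10800 s = 1.296 × 10^6 m³.
Over A = 32.4 km², depth = V / A = 40.0 mm.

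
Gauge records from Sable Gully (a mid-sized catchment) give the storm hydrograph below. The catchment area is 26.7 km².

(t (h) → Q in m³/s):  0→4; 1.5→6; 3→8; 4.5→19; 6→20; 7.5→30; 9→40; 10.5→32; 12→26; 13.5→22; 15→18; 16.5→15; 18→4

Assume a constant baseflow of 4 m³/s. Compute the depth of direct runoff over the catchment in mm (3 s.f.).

d ≈ 38.8 mm

Direct runoff: 0.0, 2.0, 4.0, 15.0, 16.0, 26.0, 36.0, 28.0, 22.0, 18.0, 14.0, 11.0, 0.0 m³/s; ΣQ_DR = 192.0 m³/s.
V = ΣQ_DR · Δt = 192.0 × 5400 s = 1.037 × 10^6 m³.
Over A = 26.7 km², depth = V / A = 38.8 mm.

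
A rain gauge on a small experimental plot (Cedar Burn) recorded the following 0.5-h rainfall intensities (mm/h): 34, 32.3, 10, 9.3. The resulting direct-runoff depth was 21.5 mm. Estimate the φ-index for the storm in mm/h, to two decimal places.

φ ≈ 11.65 mm/h

Only the 2 blocks with intensity above φ contribute runoff: 34, 32.3 mm/h.
Σ(I−φ)·Δt = d  ⇒  (34+32.3 − 2φ)·0.5 = 21.5
φ = (66.30 − 21.5/0.5) / 2 = 11.65 mm/h.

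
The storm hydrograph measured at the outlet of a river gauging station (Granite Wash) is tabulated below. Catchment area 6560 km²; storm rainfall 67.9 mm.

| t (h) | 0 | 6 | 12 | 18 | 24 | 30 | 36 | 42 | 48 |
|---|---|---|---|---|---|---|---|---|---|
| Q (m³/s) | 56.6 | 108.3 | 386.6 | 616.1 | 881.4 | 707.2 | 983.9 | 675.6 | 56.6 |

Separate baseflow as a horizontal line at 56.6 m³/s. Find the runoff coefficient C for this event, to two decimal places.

ΣQ_DR = 3963 m³/s; V = ΣQ_DR·Δt = 8.560 × 10^7 m³.
Runoff depth d = V / A = 13.05 mm.
C = d / P = 13.05 / 67.9 = 0.19.

C ≈ 0.19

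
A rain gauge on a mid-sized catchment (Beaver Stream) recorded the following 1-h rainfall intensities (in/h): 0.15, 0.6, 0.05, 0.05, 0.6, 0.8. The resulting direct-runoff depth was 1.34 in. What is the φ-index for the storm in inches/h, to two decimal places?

Only the 3 blocks with intensity above φ contribute runoff: 0.6, 0.6, 0.8 in/h.
Σ(I−φ)·Δt = d  ⇒  (0.6+0.6+0.8 − 3φ)·1 = 1.34
φ = (2.000 − 1.34/1) / 3 = 0.22 in/h.

φ ≈ 0.22 in/h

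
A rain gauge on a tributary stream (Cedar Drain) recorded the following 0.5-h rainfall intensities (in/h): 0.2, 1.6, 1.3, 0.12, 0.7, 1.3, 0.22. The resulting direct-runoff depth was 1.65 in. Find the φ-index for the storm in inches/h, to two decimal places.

Only the 4 blocks with intensity above φ contribute runoff: 1.6, 1.3, 0.7, 1.3 in/h.
Σ(I−φ)·Δt = d  ⇒  (1.6+1.3+0.7+1.3 − 4φ)·0.5 = 1.65
φ = (4.900 − 1.65/0.5) / 4 = 0.40 in/h.

φ ≈ 0.40 in/h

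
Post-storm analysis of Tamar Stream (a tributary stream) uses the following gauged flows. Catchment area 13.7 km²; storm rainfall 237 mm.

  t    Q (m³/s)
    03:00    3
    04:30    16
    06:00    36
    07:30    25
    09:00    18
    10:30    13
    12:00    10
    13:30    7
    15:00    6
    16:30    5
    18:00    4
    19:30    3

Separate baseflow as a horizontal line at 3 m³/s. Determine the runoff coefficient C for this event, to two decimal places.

C ≈ 0.18

ΣQ_DR = 110.0 m³/s; V = ΣQ_DR·Δt = 5.940 × 10^5 m³.
Runoff depth d = V / A = 43.36 mm.
C = d / P = 43.36 / 237 = 0.18.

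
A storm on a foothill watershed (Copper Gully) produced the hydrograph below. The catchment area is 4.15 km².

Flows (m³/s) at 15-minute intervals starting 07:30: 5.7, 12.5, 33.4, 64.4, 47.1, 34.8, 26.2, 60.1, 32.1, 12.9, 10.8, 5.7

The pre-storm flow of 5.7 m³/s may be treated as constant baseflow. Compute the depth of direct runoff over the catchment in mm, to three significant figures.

d ≈ 60.1 mm

Direct runoff: 0.0, 6.8, 27.7, 58.7, 41.4, 29.1, 20.5, 54.4, 26.4, 7.2, 5.1, 0.0 m³/s; ΣQ_DR = 277.3 m³/s.
V = ΣQ_DR · Δt = 277.3 × 900 s = 2.496 × 10^5 m³.
Over A = 4.15 km², depth = V / A = 60.1 mm.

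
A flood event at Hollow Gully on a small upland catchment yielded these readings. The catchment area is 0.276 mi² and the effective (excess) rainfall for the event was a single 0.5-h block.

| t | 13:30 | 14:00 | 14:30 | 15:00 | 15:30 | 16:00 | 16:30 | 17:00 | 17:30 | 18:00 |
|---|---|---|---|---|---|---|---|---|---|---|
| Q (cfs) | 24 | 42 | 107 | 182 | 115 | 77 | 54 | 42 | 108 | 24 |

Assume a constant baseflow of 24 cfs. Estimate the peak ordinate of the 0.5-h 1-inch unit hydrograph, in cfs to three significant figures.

U_p ≈ 105 cfs

Direct runoff: 0.0, 18.0, 83.0, 158.0, 91.0, 53.0, 30.0, 18.0, 84.0, 0.0 cfs; ΣQ_DR = 535.0 cfs, peak = 158.0 cfs.
Runoff depth d = ΣQ_DR·Δt / A = 535.0 × 1800 / (0.276 mi²) = 1.502 in.
The 1-inch UH is the DRH scaled by (1 in)/d, so U_p = 158.0 × 1/1.502 = 105 cfs.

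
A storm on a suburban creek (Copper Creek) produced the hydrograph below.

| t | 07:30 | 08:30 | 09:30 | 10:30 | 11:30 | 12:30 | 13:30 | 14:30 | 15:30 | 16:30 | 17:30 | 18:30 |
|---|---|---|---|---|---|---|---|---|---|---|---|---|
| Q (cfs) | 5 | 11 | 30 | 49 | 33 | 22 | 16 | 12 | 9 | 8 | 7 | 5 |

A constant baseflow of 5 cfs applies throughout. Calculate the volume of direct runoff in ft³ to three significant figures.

V ≈ 5.29 × 10^5 ft³

Direct-runoff ordinates (Q − Q_b): 0.0, 6.0, 25.0, 44.0, 28.0, 17.0, 11.0, 7.0, 4.0, 3.0, 2.0, 0.0 cfs.
ΣQ_DR = 147.0 cfs.
With Δt = 1 h = 3600 s, V = ΣQ_DR · Δt = 147.0 × 3600 = 5.29 × 10^5 ft³.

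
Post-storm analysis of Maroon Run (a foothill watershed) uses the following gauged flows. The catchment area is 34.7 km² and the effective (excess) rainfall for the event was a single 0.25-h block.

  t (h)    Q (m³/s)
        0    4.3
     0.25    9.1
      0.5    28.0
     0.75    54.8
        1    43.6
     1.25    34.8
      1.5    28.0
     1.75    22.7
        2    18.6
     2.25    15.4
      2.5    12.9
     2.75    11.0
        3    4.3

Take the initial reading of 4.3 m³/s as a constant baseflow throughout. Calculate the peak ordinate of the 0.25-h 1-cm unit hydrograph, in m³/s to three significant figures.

U_p ≈ 84.1 m³/s

Direct runoff: 0.0, 4.8, 23.7, 50.5, 39.3, 30.5, 23.7, 18.4, 14.3, 11.1, 8.6, 6.7, 0.0 m³/s; ΣQ_DR = 231.6 m³/s, peak = 50.5 m³/s.
Runoff depth d = ΣQ_DR·Δt / A = 231.6 × 900 / (34.7 km²) = 6.007 mm.
The 1-cm UH is the DRH scaled by (10 mm)/d, so U_p = 50.5 × 10/6.007 = 84.1 m³/s.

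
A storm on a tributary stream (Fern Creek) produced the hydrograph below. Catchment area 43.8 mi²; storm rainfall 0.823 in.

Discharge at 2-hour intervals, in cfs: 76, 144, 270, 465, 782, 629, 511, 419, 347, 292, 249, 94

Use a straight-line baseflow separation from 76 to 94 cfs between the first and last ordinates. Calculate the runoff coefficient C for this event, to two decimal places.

C ≈ 0.28

ΣQ_DR = 3258 cfs; V = ΣQ_DR·Δt = 2.346 × 10^7 ft³.
Runoff depth d = V / A = 0.2305 in.
C = d / P = 0.2305 / 0.823 = 0.28.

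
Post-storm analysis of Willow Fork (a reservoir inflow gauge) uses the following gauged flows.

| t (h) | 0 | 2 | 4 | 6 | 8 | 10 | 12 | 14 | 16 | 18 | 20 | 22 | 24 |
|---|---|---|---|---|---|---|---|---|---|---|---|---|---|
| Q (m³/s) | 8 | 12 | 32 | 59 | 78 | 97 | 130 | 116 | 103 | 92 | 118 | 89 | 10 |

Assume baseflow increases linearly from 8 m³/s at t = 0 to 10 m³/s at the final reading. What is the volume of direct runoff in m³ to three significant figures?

V ≈ 5.95 × 10^6 m³

Direct-runoff ordinates (Q − Q_b): 0.00, 3.83, 23.67, 50.50, 69.33, 88.17, 121.00, 106.83, 93.67, 82.50, 108.33, 79.17, 0.00 m³/s.
ΣQ_DR = 827.0 m³/s.
With Δt = 2 h = 7200 s, V = ΣQ_DR · Δt = 827.0 × 7200 = 5.95 × 10^6 m³.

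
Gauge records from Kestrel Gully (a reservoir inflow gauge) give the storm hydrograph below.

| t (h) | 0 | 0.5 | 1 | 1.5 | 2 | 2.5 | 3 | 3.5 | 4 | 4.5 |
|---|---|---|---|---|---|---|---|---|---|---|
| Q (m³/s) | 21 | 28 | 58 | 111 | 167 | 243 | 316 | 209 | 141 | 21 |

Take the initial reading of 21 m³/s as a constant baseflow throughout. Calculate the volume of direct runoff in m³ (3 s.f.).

V ≈ 1.99 × 10^6 m³

Direct-runoff ordinates (Q − Q_b): 0.0, 7.0, 37.0, 90.0, 146.0, 222.0, 295.0, 188.0, 120.0, 0.0 m³/s.
ΣQ_DR = 1105 m³/s.
With Δt = 0.5 h = 1800 s, V = ΣQ_DR · Δt = 1105 × 1800 = 1.99 × 10^6 m³.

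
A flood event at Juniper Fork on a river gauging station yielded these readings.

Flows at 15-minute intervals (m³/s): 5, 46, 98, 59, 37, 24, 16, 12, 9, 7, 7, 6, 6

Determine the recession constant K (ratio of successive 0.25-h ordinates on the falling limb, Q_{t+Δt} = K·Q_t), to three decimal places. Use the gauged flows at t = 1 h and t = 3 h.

Using the recession-limb readings at t = 1 h and t = 3 h: Q falls from 37 to 6 m³/s over 8 intervals.
K = (Q₂/Q₁)^(1/8) = (6/37)^(1/8) = 0.797.

K ≈ 0.797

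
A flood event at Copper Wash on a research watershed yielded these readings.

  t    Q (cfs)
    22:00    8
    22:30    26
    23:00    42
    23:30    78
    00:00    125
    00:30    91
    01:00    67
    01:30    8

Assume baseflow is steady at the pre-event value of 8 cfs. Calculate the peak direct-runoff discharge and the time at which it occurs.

Subtracting baseflow gives direct-runoff ordinates: 0.0, 18.0, 34.0, 70.0, 117.0, 83.0, 59.0, 0.0 cfs.
The maximum is 117.0 cfs, occurring at the reading for t = 00:00.

Q_p = 117.0 cfs at t = 00:00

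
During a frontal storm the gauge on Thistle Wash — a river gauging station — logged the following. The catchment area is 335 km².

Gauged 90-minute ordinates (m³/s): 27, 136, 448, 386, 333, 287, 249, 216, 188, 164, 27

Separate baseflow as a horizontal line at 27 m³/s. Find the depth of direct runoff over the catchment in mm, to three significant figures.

d ≈ 34.9 mm

Direct runoff: 0.0, 109.0, 421.0, 359.0, 306.0, 260.0, 222.0, 189.0, 161.0, 137.0, 0.0 m³/s; ΣQ_DR = 2164 m³/s.
V = ΣQ_DR · Δt = 2164 × 5400 s = 1.169 × 10^7 m³.
Over A = 335 km², depth = V / A = 34.9 mm.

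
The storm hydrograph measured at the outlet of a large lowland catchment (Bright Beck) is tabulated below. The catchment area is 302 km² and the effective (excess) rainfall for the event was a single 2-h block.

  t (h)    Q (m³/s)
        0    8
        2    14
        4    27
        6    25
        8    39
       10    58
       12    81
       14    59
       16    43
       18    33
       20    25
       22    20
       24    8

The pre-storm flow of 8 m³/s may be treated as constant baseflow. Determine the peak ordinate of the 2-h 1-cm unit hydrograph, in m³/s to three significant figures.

Direct runoff: 0.0, 6.0, 19.0, 17.0, 31.0, 50.0, 73.0, 51.0, 35.0, 25.0, 17.0, 12.0, 0.0 m³/s; ΣQ_DR = 336.0 m³/s, peak = 73.0 m³/s.
Runoff depth d = ΣQ_DR·Δt / A = 336.0 × 7200 / (302 km²) = 8.011 mm.
The 1-cm UH is the DRH scaled by (10 mm)/d, so U_p = 73.0 × 10/8.011 = 91.1 m³/s.

U_p ≈ 91.1 m³/s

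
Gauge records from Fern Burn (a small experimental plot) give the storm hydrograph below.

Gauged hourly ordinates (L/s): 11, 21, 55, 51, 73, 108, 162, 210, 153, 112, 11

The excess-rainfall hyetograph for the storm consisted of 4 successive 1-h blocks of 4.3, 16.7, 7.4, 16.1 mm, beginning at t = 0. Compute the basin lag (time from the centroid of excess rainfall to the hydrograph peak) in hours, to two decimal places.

Centroid of excess rainfall: t_c = Σ P_i·t̄_i / ΣP_i = 2.2933 h (block centres at 0.5, 1.5, 2.5, 3.5 h).
Hydrograph peak occurs at t = 7 h, so basin lag t_L = 7 − 2.2933 = 4.71 h.

t_L ≈ 4.71 h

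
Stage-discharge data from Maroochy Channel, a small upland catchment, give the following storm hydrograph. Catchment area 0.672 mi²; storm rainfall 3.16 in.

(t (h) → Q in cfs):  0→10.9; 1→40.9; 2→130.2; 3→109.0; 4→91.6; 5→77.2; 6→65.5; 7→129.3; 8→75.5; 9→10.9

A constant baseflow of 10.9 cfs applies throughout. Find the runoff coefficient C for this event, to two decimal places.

ΣQ_DR = 632.0 cfs; V = ΣQ_DR·Δt = 2.275 × 10^6 ft³.
Runoff depth d = V / A = 1.457 in.
C = d / P = 1.457 / 3.16 = 0.46.

C ≈ 0.46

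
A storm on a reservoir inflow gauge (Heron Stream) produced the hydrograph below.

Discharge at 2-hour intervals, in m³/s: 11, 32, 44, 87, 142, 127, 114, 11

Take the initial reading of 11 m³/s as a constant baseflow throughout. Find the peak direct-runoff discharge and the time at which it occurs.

Q_p = 131.0 m³/s at t = 8 h

Subtracting baseflow gives direct-runoff ordinates: 0.0, 21.0, 33.0, 76.0, 131.0, 116.0, 103.0, 0.0 m³/s.
The maximum is 131.0 m³/s, occurring at the reading for t = 8 h.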